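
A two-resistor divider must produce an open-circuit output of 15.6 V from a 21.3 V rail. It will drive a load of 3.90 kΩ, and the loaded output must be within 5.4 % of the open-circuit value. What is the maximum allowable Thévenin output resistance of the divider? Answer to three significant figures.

Loading drop = R_th/(R_th + R_L) ≤ 0.0540, so R_th ≤ R_L · ε/(1−ε) = 3.90 kΩ × 0.0540/0.9460 = 223 Ω.

R_th ≤ 223 Ω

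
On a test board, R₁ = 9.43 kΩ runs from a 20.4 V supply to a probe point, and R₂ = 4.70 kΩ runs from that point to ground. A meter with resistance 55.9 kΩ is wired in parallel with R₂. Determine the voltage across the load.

The load sits in parallel with R₂: R₂‖R_L = (4.70 × 55.9) / (4.70 + 55.9) = 4.335 kΩ.
V_out = 20.4 × 4.335 / (9.43 + 4.335) = 20.4 × 4.335/13.77 = 6.43 V.
(Unloaded it would have been 6.79 V.)

V_out ≈ 6.43 V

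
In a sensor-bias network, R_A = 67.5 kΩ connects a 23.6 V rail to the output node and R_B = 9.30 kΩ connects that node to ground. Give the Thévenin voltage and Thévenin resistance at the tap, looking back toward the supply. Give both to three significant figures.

V_th is the open-circuit tap voltage: 23.6 × 9.30/(67.5 + 9.30) = 2.86 V.
With the supply zeroed, R_A and R_B appear in parallel from the tap: R_th = R_A‖R_B = (67.5 × 9.30)/76.80 = 8.17 kΩ.

V_th = 2.86 V, R_th = 8.17 kΩ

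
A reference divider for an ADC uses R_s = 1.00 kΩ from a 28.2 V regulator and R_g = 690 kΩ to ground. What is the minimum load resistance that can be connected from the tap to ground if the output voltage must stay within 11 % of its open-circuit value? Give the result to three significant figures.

Output resistance R_th = R_s‖R_g = (1000 × 690000)/691000 = 998.6 Ω.
The fractional drop is R_th/(R_th + R_L); requiring this ≤ 0.110 gives R_L ≥ R_th(1/0.110 − 1) = 998.6 × 8.091 = 8.08 kΩ.

R_L(min) ≈ 8.08 kΩ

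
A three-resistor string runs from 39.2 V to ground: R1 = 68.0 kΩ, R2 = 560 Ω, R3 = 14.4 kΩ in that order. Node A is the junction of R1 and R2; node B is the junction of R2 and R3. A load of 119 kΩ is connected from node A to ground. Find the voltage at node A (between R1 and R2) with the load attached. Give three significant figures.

V ≈ 6.41 V

Below node A the series string R2+R3 = 14960 Ω sits in parallel with the 119000 Ω load: 13290 Ω.
V_A = 39.2 × 13290/(68000 + 13290) = 6.41 V.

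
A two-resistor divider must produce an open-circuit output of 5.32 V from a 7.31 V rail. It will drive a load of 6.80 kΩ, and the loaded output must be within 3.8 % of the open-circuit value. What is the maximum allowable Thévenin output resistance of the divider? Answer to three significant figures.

R_th ≤ 269 Ω

Loading drop = R_th/(R_th + R_L) ≤ 0.0380, so R_th ≤ R_L · ε/(1−ε) = 6.80 kΩ × 0.0380/0.9620 = 269 Ω.
(Any R1, R2 with R2/(R1+R2) = 0.728 and R1‖R2 ≤ 269 Ω will meet the spec.)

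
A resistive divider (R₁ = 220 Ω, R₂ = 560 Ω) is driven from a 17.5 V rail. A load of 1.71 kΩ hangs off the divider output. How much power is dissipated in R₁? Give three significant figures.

Total resistance from the source is R₁ + (R₂‖R_L) = 641.9 Ω, so I = 17.5/641.9 Ω = 27.26 mA.
P = I²·R₁ = (27.26 mA)² × 220 Ω = 164 mW.

P ≈ 164 mW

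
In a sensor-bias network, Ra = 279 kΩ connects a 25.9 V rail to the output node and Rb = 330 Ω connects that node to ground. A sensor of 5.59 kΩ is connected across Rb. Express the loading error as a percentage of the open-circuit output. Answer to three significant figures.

5.57 %

The divider's output (Thévenin) resistance is Ra‖Rb = 329.6 Ω.
Fractional drop under load = R_th/(R_th + R_L) = 329.6 / (329.6 + 5590) = 0.05568.
So the output falls by 5.57 %.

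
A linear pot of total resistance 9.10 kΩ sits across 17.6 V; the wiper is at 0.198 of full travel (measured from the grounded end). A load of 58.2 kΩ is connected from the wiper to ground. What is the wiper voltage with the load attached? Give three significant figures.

The wiper splits the pot into (1−α)R = 7.298 kΩ above and αR = 1.802 kΩ below.
Lower section ‖ load = 1.748 kΩ.
V_wiper = 17.6 × 1.748/(7.298 + 1.748) = 3.40 V.

V ≈ 3.40 V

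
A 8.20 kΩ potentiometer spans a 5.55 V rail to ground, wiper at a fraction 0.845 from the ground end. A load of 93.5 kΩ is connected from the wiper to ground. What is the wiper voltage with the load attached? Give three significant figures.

The wiper splits the pot into (1−α)R = 1.271 kΩ above and αR = 6.929 kΩ below.
Lower section ‖ load = 6.451 kΩ.
V_wiper = 5.55 × 6.451/(1.271 + 6.451) = 4.64 V.

V ≈ 4.64 V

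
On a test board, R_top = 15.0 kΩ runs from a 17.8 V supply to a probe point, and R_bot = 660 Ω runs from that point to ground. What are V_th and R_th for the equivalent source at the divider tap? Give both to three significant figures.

V_th = 0.750 V, R_th = 632 Ω

V_th is the open-circuit tap voltage: 17.8 × 660/(15000 + 660) = 0.750 V.
With the supply zeroed, R_top and R_bot appear in parallel from the tap: R_th = R_top‖R_bot = (15000 × 660)/15660 = 632 Ω.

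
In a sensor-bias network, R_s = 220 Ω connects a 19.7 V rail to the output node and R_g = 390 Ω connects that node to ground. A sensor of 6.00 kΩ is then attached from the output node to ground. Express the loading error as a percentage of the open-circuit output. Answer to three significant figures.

2.29 %

The divider's output (Thévenin) resistance is R_s‖R_g = 140.7 Ω.
Fractional drop under load = R_th/(R_th + R_L) = 140.7 / (140.7 + 6000) = 0.02291.
So the output falls by 2.29 %.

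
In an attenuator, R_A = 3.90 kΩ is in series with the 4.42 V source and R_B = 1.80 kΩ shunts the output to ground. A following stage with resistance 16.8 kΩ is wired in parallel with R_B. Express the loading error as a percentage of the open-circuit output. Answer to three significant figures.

6.83 %

The divider's output (Thévenin) resistance is R_A‖R_B = 1.232 kΩ.
Fractional drop under load = R_th/(R_th + R_L) = 1.232 / (1.232 + 16.8) = 0.06830.
So the output falls by 6.83 %.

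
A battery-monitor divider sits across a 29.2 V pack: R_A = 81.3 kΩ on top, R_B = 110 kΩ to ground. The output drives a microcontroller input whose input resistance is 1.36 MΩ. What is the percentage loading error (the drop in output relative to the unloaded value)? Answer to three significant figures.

The divider's output (Thévenin) resistance is R_A‖R_B = 46.75 kΩ.
Fractional drop under load = R_th/(R_th + R_L) = 46.75 / (46.75 + 1360) = 0.03323.
So the output falls by 3.32 %.

3.32 %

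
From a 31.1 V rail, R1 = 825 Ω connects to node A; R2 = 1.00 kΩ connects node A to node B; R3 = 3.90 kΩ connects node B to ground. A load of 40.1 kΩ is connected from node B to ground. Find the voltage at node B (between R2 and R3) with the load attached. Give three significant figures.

V ≈ 20.5 V

At node B, R3 is in parallel with the load: R3‖R_L = 3554 Ω.
Below node A the resistance is R2 + (R3‖R_L) = 4554 Ω, so V_A = 31.1 × 4554/5379 = 26.33 V.
Then V_B = V_A × (R3‖R_L)/(R2 + R3‖R_L) = 26.33 × 3554/4554 = 20.5 V.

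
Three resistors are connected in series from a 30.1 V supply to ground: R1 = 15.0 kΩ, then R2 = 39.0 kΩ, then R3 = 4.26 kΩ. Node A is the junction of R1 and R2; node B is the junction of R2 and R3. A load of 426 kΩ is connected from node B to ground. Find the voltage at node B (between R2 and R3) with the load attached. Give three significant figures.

At node B, R3 is in parallel with the load: R3‖R_L = 4.218 kΩ.
Below node A the resistance is R2 + (R3‖R_L) = 43.22 kΩ, so V_A = 30.1 × 43.22/58.22 = 22.34 V.
Then V_B = V_A × (R3‖R_L)/(R2 + R3‖R_L) = 22.34 × 4.218/43.22 = 2.18 V.

V ≈ 2.18 V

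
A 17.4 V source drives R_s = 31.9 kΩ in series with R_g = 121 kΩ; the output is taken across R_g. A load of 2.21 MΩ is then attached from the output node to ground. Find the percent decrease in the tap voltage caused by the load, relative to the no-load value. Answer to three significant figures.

1.13 %

The divider's output (Thévenin) resistance is R_s‖R_g = 25.24 kΩ.
Fractional drop under load = R_th/(R_th + R_L) = 25.24 / (25.24 + 2210) = 0.01129.
So the output falls by 1.13 %.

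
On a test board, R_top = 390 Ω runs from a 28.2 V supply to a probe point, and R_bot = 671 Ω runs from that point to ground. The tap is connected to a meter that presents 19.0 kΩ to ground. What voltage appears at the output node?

V_out ≈ 17.6 V

The load sits in parallel with R_bot: R_bot‖R_L = (671 × 19000) / (671 + 19000) = 648.1 Ω.
V_out = 28.2 × 648.1 / (390 + 648.1) = 28.2 × 648.1/1038 = 17.6 V.
(Unloaded it would have been 17.8 V.)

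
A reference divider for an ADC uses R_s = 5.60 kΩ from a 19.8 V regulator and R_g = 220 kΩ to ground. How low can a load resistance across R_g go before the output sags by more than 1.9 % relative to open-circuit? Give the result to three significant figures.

Output resistance R_th = R_s‖R_g = (5.60 × 220)/225.6 = 5.461 kΩ.
The fractional drop is R_th/(R_th + R_L); requiring this ≤ 0.0190 gives R_L ≥ R_th(1/0.0190 − 1) = 5.461 × 51.63 = 282 kΩ.

R_L(min) ≈ 282 kΩ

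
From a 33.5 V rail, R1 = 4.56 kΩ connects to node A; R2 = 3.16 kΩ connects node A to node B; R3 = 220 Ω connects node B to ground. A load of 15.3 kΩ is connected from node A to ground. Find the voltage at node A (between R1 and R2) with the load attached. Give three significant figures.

V ≈ 12.7 V

Below node A the series string R2+R3 = 3380 Ω sits in parallel with the 15300 Ω load: 2768 Ω.
V_A = 33.5 × 2768/(4560 + 2768) = 12.7 V.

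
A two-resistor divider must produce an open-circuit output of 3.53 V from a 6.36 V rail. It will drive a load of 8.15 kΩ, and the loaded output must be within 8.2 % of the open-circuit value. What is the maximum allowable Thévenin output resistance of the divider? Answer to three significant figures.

R_th ≤ 728 Ω

Loading drop = R_th/(R_th + R_L) ≤ 0.0820, so R_th ≤ R_L · ε/(1−ε) = 8.15 kΩ × 0.0820/0.9180 = 728 Ω.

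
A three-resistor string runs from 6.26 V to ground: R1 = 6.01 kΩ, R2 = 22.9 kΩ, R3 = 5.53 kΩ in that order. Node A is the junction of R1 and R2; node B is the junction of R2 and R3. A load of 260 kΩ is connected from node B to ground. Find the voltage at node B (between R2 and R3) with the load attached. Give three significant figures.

At node B, R3 is in parallel with the load: R3‖R_L = 5.415 kΩ.
Below node A the resistance is R2 + (R3‖R_L) = 28.31 kΩ, so V_A = 6.26 × 28.31/34.32 = 5.164 V.
Then V_B = V_A × (R3‖R_L)/(R2 + R3‖R_L) = 5.164 × 5.415/28.31 = 0.988 V.

V ≈ 0.988 V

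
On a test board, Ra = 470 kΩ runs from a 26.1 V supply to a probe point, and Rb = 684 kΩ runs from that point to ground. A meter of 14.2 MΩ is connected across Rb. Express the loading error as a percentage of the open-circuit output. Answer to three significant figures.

1.92 %

The divider's output (Thévenin) resistance is Ra‖Rb = 278.6 kΩ.
Fractional drop under load = R_th/(R_th + R_L) = 278.6 / (278.6 + 14200) = 0.01924.
So the output falls by 1.92 %.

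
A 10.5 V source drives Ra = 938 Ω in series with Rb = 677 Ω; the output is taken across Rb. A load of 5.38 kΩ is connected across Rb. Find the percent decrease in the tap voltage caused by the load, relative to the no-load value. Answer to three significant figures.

6.81 %

The divider's output (Thévenin) resistance is Ra‖Rb = 393.2 Ω.
Fractional drop under load = R_th/(R_th + R_L) = 393.2 / (393.2 + 5380) = 0.06811.
So the output falls by 6.81 %.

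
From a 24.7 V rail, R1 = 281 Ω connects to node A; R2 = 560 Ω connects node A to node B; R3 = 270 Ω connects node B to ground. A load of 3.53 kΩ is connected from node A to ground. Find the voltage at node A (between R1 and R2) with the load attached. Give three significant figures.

V ≈ 17.4 V

Below node A the series string R2+R3 = 830.0 Ω sits in parallel with the 3530 Ω load: 672.0 Ω.
V_A = 24.7 × 672.0/(281 + 672.0) = 17.4 V.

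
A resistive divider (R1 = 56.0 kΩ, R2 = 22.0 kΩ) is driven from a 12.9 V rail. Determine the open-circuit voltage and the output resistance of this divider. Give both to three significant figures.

V_th = 3.64 V, R_th = 15.8 kΩ

V_th is the open-circuit tap voltage: 12.9 × 22.0/(56.0 + 22.0) = 3.64 V.
With the supply zeroed, R1 and R2 appear in parallel from the tap: R_th = R1‖R2 = (56.0 × 22.0)/78.00 = 15.8 kΩ.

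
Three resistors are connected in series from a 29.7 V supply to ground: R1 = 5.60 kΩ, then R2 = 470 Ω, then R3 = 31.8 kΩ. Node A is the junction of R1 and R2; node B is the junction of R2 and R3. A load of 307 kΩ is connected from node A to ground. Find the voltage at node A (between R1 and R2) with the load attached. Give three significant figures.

Below node A the series string R2+R3 = 32270 Ω sits in parallel with the 307000 Ω load: 29200 Ω.
V_A = 29.7 × 29200/(5600 + 29200) = 24.9 V.

V ≈ 24.9 V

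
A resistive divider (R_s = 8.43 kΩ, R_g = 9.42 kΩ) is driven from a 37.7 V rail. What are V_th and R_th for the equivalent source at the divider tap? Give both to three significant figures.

V_th = 19.9 V, R_th = 4.45 kΩ

V_th is the open-circuit tap voltage: 37.7 × 9.42/(8.43 + 9.42) = 19.9 V.
With the supply zeroed, R_s and R_g appear in parallel from the tap: R_th = R_s‖R_g = (8.43 × 9.42)/17.85 = 4.45 kΩ.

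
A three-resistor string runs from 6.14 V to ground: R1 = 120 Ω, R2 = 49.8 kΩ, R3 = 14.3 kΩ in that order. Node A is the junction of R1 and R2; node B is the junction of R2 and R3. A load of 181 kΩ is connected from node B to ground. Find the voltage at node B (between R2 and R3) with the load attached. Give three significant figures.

At node B, R3 is in parallel with the load: R3‖R_L = 13250 Ω.
Below node A the resistance is R2 + (R3‖R_L) = 63050 Ω, so V_A = 6.14 × 63050/63170 = 6.128 V.
Then V_B = V_A × (R3‖R_L)/(R2 + R3‖R_L) = 6.128 × 13250/63050 = 1.29 V.

V ≈ 1.29 V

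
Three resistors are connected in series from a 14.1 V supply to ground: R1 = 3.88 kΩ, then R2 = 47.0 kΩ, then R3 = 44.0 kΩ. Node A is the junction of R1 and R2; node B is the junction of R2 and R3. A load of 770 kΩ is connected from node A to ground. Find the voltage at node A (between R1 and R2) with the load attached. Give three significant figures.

V ≈ 13.5 V

Below node A the series string R2+R3 = 91.00 kΩ sits in parallel with the 770 kΩ load: 81.38 kΩ.
V_A = 14.1 × 81.38/(3.88 + 81.38) = 13.5 V.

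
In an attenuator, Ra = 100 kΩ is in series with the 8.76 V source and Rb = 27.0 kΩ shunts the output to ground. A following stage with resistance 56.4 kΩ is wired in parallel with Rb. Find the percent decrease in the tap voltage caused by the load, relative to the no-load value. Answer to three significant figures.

27.4 %

Unloaded V = 8.76 × 27.0/127.0 = 1.862 V.
Loaded: Rb‖R_L = 18.26 kΩ, giving V = 8.76 × 18.26/118.3 = 1.353 V.
Drop = (1.862 − 1.353) / 1.862 = 27.4 %.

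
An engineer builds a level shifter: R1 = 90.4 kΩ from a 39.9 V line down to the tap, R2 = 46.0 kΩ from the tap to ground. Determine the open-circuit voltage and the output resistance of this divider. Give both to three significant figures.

V_th is the open-circuit tap voltage: 39.9 × 46.0/(90.4 + 46.0) = 13.5 V.
With the supply zeroed, R1 and R2 appear in parallel from the tap: R_th = R1‖R2 = (90.4 × 46.0)/136.4 = 30.5 kΩ.

V_th = 13.5 V, R_th = 30.5 kΩ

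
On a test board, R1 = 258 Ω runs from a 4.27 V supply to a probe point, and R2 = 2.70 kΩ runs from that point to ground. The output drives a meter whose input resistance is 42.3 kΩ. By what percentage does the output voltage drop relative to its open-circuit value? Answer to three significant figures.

The divider's output (Thévenin) resistance is R1‖R2 = 235.5 Ω.
Fractional drop under load = R_th/(R_th + R_L) = 235.5 / (235.5 + 42300) = 0.005536.
So the output falls by 0.554 %.

0.554 %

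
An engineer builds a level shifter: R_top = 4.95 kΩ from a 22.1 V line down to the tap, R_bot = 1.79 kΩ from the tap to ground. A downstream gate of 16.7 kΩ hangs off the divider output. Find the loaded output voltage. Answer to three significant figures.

V_out ≈ 5.44 V

The load sits in parallel with R_bot: R_bot‖R_L = (1.79 × 16.7) / (1.79 + 16.7) = 1.617 kΩ.
V_out = 22.1 × 1.617 / (4.95 + 1.617) = 22.1 × 1.617/6.567 = 5.44 V.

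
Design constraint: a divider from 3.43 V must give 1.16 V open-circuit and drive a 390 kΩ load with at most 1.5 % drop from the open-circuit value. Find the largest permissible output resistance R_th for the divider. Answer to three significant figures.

R_th ≤ 5.94 kΩ

Loading drop = R_th/(R_th + R_L) ≤ 0.0150, so R_th ≤ R_L · ε/(1−ε) = 390 kΩ × 0.0150/0.9850 = 5.94 kΩ.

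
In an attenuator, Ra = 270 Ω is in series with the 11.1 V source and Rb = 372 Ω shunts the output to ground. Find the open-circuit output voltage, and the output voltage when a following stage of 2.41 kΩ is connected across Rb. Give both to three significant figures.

Open-circuit: V = 11.1 × 372/(270 + 372) = 6.43 V.
With the load, Rb becomes Rb‖R_L = 322.3 Ω, so V = 11.1 × 322.3/592.3 = 6.04 V.

Unloaded: 6.43 V; loaded: 6.04 V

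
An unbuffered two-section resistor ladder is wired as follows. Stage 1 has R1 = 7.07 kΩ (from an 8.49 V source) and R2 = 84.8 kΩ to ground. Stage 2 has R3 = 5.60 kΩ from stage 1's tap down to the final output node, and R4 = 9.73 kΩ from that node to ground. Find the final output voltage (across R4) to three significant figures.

V_out ≈ 3.49 V

Stage 2 presents R3+R4 = 15.33 kΩ as a load on stage 1's tap.
Stage 1's lower leg becomes R2‖(R3+R4) = 12.98 kΩ, so V_mid = 8.49 × 12.98/20.05 = 5.497 V.
Stage 2 is itself unloaded: V_out = V_mid × R4/(R3+R4) = 5.497 × 9.73/15.33 = 3.49 V.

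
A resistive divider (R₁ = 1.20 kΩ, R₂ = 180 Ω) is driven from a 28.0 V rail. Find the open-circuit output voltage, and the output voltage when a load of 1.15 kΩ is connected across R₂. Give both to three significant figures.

Open-circuit: V = 28.0 × 180/(1200 + 180) = 3.65 V.
With the load, R₂ becomes R₂‖R_L = 155.6 Ω, so V = 28.0 × 155.6/1356 = 3.21 V.

Unloaded: 3.65 V; loaded: 3.21 V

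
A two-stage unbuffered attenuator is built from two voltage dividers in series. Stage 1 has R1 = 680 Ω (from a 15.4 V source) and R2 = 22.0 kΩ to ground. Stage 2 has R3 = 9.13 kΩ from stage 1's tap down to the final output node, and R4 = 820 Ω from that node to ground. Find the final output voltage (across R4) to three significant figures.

V_out ≈ 1.15 V

Stage 2 presents R3+R4 = 9950 Ω as a load on stage 1's tap.
Stage 1's lower leg becomes R2‖(R3+R4) = 6851 Ω, so V_mid = 15.4 × 6851/7531 = 14.01 V.
Stage 2 is itself unloaded: V_out = V_mid × R4/(R3+R4) = 14.01 × 820/9950 = 1.15 V.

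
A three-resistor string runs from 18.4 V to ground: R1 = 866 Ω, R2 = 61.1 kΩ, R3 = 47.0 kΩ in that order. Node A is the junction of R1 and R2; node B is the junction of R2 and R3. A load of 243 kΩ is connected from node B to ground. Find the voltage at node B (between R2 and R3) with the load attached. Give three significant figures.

At node B, R3 is in parallel with the load: R3‖R_L = 39380 Ω.
Below node A the resistance is R2 + (R3‖R_L) = 100500 Ω, so V_A = 18.4 × 100500/101300 = 18.24 V.
Then V_B = V_A × (R3‖R_L)/(R2 + R3‖R_L) = 18.24 × 39380/100500 = 7.15 V.

V ≈ 7.15 V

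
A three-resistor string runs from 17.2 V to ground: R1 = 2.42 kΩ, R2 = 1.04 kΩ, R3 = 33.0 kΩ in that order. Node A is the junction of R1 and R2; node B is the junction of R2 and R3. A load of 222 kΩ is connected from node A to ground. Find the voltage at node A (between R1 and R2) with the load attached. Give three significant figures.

V ≈ 15.9 V

Below node A the series string R2+R3 = 34.04 kΩ sits in parallel with the 222 kΩ load: 29.51 kΩ.
V_A = 17.2 × 29.51/(2.42 + 29.51) = 15.9 V.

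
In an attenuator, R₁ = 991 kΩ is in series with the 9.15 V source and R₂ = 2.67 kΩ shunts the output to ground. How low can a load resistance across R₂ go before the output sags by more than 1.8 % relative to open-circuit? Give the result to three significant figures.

R_L(min) ≈ 145 kΩ

Output resistance R_th = R₁‖R₂ = (991 × 2.67)/993.7 = 2.663 kΩ.
The fractional drop is R_th/(R_th + R_L); requiring this ≤ 0.0180 gives R_L ≥ R_th(1/0.0180 − 1) = 2.663 × 54.56 = 145 kΩ.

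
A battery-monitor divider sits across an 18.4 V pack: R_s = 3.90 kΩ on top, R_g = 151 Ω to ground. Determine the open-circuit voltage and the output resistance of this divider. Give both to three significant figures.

V_th is the open-circuit tap voltage: 18.4 × 151/(3900 + 151) = 0.686 V.
With the supply zeroed, R_s and R_g appear in parallel from the tap: R_th = R_s‖R_g = (3900 × 151)/4051 = 145 Ω.

V_th = 0.686 V, R_th = 145 Ω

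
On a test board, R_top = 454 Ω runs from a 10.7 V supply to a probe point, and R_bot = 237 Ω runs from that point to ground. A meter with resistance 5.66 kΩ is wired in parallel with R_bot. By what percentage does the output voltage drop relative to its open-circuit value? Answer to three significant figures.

2.68 %

The divider's output (Thévenin) resistance is R_top‖R_bot = 155.7 Ω.
Fractional drop under load = R_th/(R_th + R_L) = 155.7 / (155.7 + 5660) = 0.02677.
So the output falls by 2.68 %.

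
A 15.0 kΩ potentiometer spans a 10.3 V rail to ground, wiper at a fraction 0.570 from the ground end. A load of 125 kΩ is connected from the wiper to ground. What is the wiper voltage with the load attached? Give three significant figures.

The wiper splits the pot into (1−α)R = 6.450 kΩ above and αR = 8.550 kΩ below.
Lower section ‖ load = 8.003 kΩ.
V_wiper = 10.3 × 8.003/(6.450 + 8.003) = 5.70 V.

V ≈ 5.70 V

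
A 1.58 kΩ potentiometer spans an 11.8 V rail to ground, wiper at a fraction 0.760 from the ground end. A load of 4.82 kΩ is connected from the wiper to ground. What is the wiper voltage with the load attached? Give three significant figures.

The wiper splits the pot into (1−α)R = 379.2 Ω above and αR = 1201 Ω below.
Lower section ‖ load = 961.3 Ω.
V_wiper = 11.8 × 961.3/(379.2 + 961.3) = 8.46 V.

V ≈ 8.46 V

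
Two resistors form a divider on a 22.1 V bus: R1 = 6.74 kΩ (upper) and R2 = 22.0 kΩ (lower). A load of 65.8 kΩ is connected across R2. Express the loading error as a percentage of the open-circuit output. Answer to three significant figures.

7.27 %

The divider's output (Thévenin) resistance is R1‖R2 = 5.159 kΩ.
Fractional drop under load = R_th/(R_th + R_L) = 5.159 / (5.159 + 65.8) = 0.07271.
So the output falls by 7.27 %.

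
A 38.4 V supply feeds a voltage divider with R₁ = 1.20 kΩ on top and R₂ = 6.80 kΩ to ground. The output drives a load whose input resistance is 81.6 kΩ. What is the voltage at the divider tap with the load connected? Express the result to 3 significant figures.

V_out ≈ 32.2 V

The load sits in parallel with R₂: R₂‖R_L = (6.80 × 81.6) / (6.80 + 81.6) = 6.277 kΩ.
V_out = 38.4 × 6.277 / (1.20 + 6.277) = 38.4 × 6.277/7.477 = 32.2 V.
(Unloaded it would have been 32.6 V.)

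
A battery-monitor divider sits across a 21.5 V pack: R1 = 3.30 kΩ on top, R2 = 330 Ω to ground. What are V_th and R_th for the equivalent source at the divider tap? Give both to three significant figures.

V_th is the open-circuit tap voltage: 21.5 × 330/(3300 + 330) = 1.95 V.
With the supply zeroed, R1 and R2 appear in parallel from the tap: R_th = R1‖R2 = (3300 × 330)/3630 = 300 Ω.

V_th = 1.95 V, R_th = 300 Ω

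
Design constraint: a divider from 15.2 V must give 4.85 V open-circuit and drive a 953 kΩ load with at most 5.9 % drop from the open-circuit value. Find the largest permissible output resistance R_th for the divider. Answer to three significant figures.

R_th ≤ 59.8 kΩ

Loading drop = R_th/(R_th + R_L) ≤ 0.0590, so R_th ≤ R_L · ε/(1−ε) = 953 kΩ × 0.0590/0.9410 = 59.8 kΩ.
(Any R1, R2 with R2/(R1+R2) = 0.319 and R1‖R2 ≤ 59.8 kΩ will meet the spec.)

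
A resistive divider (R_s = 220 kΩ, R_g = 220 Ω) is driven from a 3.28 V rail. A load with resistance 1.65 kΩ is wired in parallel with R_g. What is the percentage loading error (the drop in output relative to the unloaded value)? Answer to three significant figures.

Unloaded V = 3.28 × 220/220200 = 0.0032767 V.
Loaded: R_g‖R_L = 194.1 Ω, giving V = 3.28 × 194.1/220200 = 0.0028916 V.
Drop = (0.0032767 − 0.0028916) / 0.0032767 = 11.8 %.

11.8 %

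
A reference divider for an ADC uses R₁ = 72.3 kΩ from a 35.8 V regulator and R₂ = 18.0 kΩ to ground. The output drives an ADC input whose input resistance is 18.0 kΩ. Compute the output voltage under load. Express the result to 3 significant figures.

V_out ≈ 3.96 V

The load sits in parallel with R₂: R₂‖R_L = (18.0 × 18.0) / (18.0 + 18.0) = 9.000 kΩ.
V_out = 35.8 × 9.000 / (72.3 + 9.000) = 35.8 × 9.000/81.30 = 3.96 V.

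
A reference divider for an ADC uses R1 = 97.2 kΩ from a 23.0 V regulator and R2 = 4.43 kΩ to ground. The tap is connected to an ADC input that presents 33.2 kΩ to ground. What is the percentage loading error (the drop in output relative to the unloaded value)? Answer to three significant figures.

11.3 %

The divider's output (Thévenin) resistance is R1‖R2 = 4.237 kΩ.
Fractional drop under load = R_th/(R_th + R_L) = 4.237 / (4.237 + 33.2) = 0.1132.
So the output falls by 11.3 %.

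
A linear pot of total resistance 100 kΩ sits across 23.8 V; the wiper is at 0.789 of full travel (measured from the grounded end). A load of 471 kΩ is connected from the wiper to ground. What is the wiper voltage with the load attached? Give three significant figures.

The wiper splits the pot into (1−α)R = 21.10 kΩ above and αR = 78.90 kΩ below.
Lower section ‖ load = 67.58 kΩ.
V_wiper = 23.8 × 67.58/(21.10 + 67.58) = 18.1 V.

V ≈ 18.1 V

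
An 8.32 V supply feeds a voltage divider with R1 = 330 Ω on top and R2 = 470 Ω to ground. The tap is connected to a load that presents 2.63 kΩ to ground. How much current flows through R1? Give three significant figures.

I ≈ 11.4 mA

R2‖R_L = 398.7 Ω, so the source sees R1 + R2‖R_L = 728.7 Ω.
I = 8.32 V / 728.7 Ω = 11.4 mA.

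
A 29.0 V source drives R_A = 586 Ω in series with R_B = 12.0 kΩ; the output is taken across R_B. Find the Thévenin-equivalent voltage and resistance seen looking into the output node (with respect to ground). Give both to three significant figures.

V_th is the open-circuit tap voltage: 29.0 × 12000/(586 + 12000) = 27.6 V.
With the supply zeroed, R_A and R_B appear in parallel from the tap: R_th = R_A‖R_B = (586 × 12000)/12590 = 559 Ω.

V_th = 27.6 V, R_th = 559 Ω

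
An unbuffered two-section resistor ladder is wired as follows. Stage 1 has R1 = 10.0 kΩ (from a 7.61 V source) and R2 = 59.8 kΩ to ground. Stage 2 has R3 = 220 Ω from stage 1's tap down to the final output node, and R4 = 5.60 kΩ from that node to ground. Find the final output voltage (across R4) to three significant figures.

Stage 2 presents R3+R4 = 5820 Ω as a load on stage 1's tap.
Stage 1's lower leg becomes R2‖(R3+R4) = 5304 Ω, so V_mid = 7.61 × 5304/15300 = 2.637 V.
Stage 2 is itself unloaded: V_out = V_mid × R4/(R3+R4) = 2.637 × 5600/5820 = 2.54 V.

V_out ≈ 2.54 V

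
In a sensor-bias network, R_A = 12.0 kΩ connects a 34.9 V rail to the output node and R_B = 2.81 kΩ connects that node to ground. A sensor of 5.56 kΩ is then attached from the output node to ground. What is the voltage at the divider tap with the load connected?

The load sits in parallel with R_B: R_B‖R_L = (2.81 × 5.56) / (2.81 + 5.56) = 1.867 kΩ.
V_out = 34.9 × 1.867 / (12.0 + 1.867) = 34.9 × 1.867/13.87 = 4.70 V.

V_out ≈ 4.70 V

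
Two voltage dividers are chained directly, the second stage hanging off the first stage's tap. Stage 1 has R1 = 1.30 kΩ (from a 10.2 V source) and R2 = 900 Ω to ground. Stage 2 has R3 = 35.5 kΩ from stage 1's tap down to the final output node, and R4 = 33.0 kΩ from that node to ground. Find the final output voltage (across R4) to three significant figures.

Stage 2 presents R3+R4 = 68500 Ω as a load on stage 1's tap.
Stage 1's lower leg becomes R2‖(R3+R4) = 888.3 Ω, so V_mid = 10.2 × 888.3/2188 = 4.141 V.
Stage 2 is itself unloaded: V_out = V_mid × R4/(R3+R4) = 4.141 × 33000/68500 = 1.99 V.

V_out ≈ 1.99 V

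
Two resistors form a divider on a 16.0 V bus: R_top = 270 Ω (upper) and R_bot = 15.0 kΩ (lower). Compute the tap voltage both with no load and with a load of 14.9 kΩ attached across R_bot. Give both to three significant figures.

Open-circuit: V = 16.0 × 15000/(270 + 15000) = 15.7 V.
With the load, R_bot becomes R_bot‖R_L = 7475 Ω, so V = 16.0 × 7475/7745 = 15.4 V.

Unloaded: 15.7 V; loaded: 15.4 V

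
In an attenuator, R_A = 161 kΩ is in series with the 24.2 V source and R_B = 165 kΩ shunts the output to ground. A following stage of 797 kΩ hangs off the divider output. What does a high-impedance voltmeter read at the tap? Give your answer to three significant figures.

V_out ≈ 11.1 V

The load sits in parallel with R_B: R_B‖R_L = (165 × 797) / (165 + 797) = 136.7 kΩ.
V_out = 24.2 × 136.7 / (161 + 136.7) = 24.2 × 136.7/297.7 = 11.1 V.
(Unloaded it would have been 12.2 V.)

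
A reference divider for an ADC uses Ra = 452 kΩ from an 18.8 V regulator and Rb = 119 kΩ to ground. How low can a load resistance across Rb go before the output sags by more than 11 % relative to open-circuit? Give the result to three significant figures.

R_L(min) ≈ 762 kΩ

Output resistance R_th = Ra‖Rb = (452 × 119)/571.0 = 94.20 kΩ.
The fractional drop is R_th/(R_th + R_L); requiring this ≤ 0.110 gives R_L ≥ R_th(1/0.110 − 1) = 94.20 × 8.091 = 762 kΩ.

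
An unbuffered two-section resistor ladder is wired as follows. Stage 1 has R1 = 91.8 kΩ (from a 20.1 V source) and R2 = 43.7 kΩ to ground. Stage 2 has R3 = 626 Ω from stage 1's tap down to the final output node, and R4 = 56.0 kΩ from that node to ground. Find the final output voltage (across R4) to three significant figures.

V_out ≈ 4.21 V

Stage 2 presents R3+R4 = 56630 Ω as a load on stage 1's tap.
Stage 1's lower leg becomes R2‖(R3+R4) = 24670 Ω, so V_mid = 20.1 × 24670/116500 = 4.257 V.
Stage 2 is itself unloaded: V_out = V_mid × R4/(R3+R4) = 4.257 × 56000/56630 = 4.21 V.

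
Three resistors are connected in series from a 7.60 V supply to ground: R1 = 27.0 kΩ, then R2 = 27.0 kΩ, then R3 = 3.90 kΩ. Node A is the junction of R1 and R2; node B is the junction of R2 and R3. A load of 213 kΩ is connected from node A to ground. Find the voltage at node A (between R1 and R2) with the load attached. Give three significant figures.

Below node A the series string R2+R3 = 30.90 kΩ sits in parallel with the 213 kΩ load: 26.99 kΩ.
V_A = 7.60 × 26.99/(27.0 + 26.99) = 3.80 V.

V ≈ 3.80 V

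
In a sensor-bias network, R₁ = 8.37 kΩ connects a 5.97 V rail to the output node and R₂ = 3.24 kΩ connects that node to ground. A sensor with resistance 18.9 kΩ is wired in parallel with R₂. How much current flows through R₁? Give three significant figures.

R₂‖R_L = 2.766 kΩ, so the source sees R₁ + R₂‖R_L = 11.14 kΩ.
I = 5.97 V / 11.14 kΩ = 0.536 mA.

I ≈ 0.536 mA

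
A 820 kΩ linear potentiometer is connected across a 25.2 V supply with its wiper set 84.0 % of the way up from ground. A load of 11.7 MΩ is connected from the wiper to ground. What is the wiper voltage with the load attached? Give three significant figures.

V ≈ 21.0 V

The wiper splits the pot into (1−α)R = 131.2 kΩ above and αR = 688.8 kΩ below.
Lower section ‖ load = 650.5 kΩ.
V_wiper = 25.2 × 650.5/(131.2 + 650.5) = 21.0 V.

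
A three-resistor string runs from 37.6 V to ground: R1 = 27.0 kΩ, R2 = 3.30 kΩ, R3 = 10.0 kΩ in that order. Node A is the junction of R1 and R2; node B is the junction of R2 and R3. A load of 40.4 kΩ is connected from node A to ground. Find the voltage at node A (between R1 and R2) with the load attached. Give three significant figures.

Below node A the series string R2+R3 = 13.30 kΩ sits in parallel with the 40.4 kΩ load: 10.01 kΩ.
V_A = 37.6 × 10.01/(27.0 + 10.01) = 10.2 V.

V ≈ 10.2 V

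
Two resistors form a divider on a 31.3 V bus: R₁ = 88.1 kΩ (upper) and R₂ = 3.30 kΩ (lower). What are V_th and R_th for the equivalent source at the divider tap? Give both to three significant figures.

V_th is the open-circuit tap voltage: 31.3 × 3.30/(88.1 + 3.30) = 1.13 V.
With the supply zeroed, R₁ and R₂ appear in parallel from the tap: R_th = R₁‖R₂ = (88.1 × 3.30)/91.40 = 3.18 kΩ.

V_th = 1.13 V, R_th = 3.18 kΩ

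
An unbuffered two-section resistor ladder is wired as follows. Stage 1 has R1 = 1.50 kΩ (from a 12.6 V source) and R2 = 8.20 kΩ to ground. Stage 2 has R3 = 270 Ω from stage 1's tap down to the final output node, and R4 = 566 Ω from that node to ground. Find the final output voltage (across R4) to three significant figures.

Stage 2 presents R3+R4 = 836.0 Ω as a load on stage 1's tap.
Stage 1's lower leg becomes R2‖(R3+R4) = 758.7 Ω, so V_mid = 12.6 × 758.7/2259 = 4.232 V.
Stage 2 is itself unloaded: V_out = V_mid × R4/(R3+R4) = 4.232 × 566/836.0 = 2.87 V.

V_out ≈ 2.87 V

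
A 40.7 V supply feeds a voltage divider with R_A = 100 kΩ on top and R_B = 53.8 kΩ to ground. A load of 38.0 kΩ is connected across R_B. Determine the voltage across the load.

V_out ≈ 7.41 V

The load sits in parallel with R_B: R_B‖R_L = (53.8 × 38.0) / (53.8 + 38.0) = 22.27 kΩ.
V_out = 40.7 × 22.27 / (100 + 22.27) = 40.7 × 22.27/122.3 = 7.41 V.
(Unloaded it would have been 14.2 V.)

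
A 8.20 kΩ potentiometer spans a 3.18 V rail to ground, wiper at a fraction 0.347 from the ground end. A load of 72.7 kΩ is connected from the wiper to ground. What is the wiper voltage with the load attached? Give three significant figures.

The wiper splits the pot into (1−α)R = 5.355 kΩ above and αR = 2.845 kΩ below.
Lower section ‖ load = 2.738 kΩ.
V_wiper = 3.18 × 2.738/(5.355 + 2.738) = 1.08 V.

V ≈ 1.08 V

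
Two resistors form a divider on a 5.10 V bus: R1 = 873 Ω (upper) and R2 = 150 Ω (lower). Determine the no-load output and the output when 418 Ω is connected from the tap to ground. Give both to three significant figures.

Open-circuit: V = 5.10 × 150/(873 + 150) = 0.748 V.
With the load, R2 becomes R2‖R_L = 110.4 Ω, so V = 5.10 × 110.4/983.4 = 0.572 V.

Unloaded: 0.748 V; loaded: 0.572 V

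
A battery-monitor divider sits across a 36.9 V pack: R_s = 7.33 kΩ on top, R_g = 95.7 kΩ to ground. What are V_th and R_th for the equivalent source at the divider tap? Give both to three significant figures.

V_th is the open-circuit tap voltage: 36.9 × 95.7/(7.33 + 95.7) = 34.3 V.
With the supply zeroed, R_s and R_g appear in parallel from the tap: R_th = R_s‖R_g = (7.33 × 95.7)/103.0 = 6.81 kΩ.

V_th = 34.3 V, R_th = 6.81 kΩ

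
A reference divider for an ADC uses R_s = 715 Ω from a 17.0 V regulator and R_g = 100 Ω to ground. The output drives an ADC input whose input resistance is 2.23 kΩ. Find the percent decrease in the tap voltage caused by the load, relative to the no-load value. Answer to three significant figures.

The divider's output (Thévenin) resistance is R_s‖R_g = 87.73 Ω.
Fractional drop under load = R_th/(R_th + R_L) = 87.73 / (87.73 + 2230) = 0.03785.
So the output falls by 3.79 %.

3.79 %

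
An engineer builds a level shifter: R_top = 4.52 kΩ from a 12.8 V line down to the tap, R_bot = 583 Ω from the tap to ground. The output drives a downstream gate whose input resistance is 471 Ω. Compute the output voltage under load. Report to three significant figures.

V_out ≈ 0.698 V

The load sits in parallel with R_bot: R_bot‖R_L = (583 × 471) / (583 + 471) = 260.5 Ω.
V_out = 12.8 × 260.5 / (4520 + 260.5) = 12.8 × 260.5/4781 = 0.698 V.
(Unloaded it would have been 1.46 V.)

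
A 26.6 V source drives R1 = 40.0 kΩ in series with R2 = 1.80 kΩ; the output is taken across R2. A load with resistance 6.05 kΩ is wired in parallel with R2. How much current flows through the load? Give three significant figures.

I_L ≈ 0.147 mA

R2‖R_L = 1.387 kΩ; V_out = 26.6 × 1.387/41.39 = 0.8916 V.
I_L = V_out / R_L = 0.8916 / 6.05 kΩ = 0.147 mA.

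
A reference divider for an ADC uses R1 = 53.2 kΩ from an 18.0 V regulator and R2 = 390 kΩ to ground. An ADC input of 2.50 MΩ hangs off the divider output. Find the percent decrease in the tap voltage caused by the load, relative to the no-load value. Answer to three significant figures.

1.84 %

The divider's output (Thévenin) resistance is R1‖R2 = 46.81 kΩ.
Fractional drop under load = R_th/(R_th + R_L) = 46.81 / (46.81 + 2500) = 0.01838.
So the output falls by 1.84 %.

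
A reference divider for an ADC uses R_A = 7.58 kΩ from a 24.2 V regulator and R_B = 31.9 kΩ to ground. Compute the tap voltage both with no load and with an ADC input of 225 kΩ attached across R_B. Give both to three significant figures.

Unloaded: 19.6 V; loaded: 19.0 V

Open-circuit: V = 24.2 × 31.9/(7.58 + 31.9) = 19.6 V.
With the load, R_B becomes R_B‖R_L = 27.94 kΩ, so V = 24.2 × 27.94/35.52 = 19.0 V.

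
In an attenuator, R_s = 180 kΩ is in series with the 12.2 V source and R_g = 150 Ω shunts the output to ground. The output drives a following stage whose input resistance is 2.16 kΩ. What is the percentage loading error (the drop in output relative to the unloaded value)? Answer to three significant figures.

6.49 %

The divider's output (Thévenin) resistance is R_s‖R_g = 149.9 Ω.
Fractional drop under load = R_th/(R_th + R_L) = 149.9 / (149.9 + 2160) = 0.06488.
So the output falls by 6.49 %.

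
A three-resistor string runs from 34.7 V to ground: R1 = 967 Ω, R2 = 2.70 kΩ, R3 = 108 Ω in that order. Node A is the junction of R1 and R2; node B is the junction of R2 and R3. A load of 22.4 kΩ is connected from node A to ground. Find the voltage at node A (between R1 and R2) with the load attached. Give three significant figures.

Below node A the series string R2+R3 = 2808 Ω sits in parallel with the 22400 Ω load: 2495 Ω.
V_A = 34.7 × 2495/(967 + 2495) = 25.0 V.

V ≈ 25.0 V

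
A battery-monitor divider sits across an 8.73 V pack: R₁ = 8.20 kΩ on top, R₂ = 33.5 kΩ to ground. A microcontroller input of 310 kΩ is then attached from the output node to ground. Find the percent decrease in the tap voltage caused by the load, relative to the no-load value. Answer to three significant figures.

The divider's output (Thévenin) resistance is R₁‖R₂ = 6.588 kΩ.
Fractional drop under load = R_th/(R_th + R_L) = 6.588 / (6.588 + 310) = 0.02081.
So the output falls by 2.08 %.

2.08 %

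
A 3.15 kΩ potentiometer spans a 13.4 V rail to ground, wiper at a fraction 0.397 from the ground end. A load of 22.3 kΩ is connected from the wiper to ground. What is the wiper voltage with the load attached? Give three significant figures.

The wiper splits the pot into (1−α)R = 1.899 kΩ above and αR = 1.251 kΩ below.
Lower section ‖ load = 1.184 kΩ.
V_wiper = 13.4 × 1.184/(1.899 + 1.184) = 5.15 V.

V ≈ 5.15 V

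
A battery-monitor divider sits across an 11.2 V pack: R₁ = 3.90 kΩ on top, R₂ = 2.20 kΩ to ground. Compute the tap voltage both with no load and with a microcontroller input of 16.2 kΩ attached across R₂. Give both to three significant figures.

Open-circuit: V = 11.2 × 2.20/(3.90 + 2.20) = 4.04 V.
With the load, R₂ becomes R₂‖R_L = 1.937 kΩ, so V = 11.2 × 1.937/5.837 = 3.72 V.

Unloaded: 4.04 V; loaded: 3.72 V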